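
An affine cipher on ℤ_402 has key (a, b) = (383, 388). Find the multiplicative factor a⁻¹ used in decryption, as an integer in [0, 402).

Extended Euclidean algorithm:
402 = 1*383 + 19
383 = 20*19 + 3
19 = 6*3 + 1
3 = 3*1 + 0
The gcd is 1. Working backward:
1 = 19 − 6·3
1 = −6·383 + 121·19
1 = 121·402 − 127·383
So 383·(-127) ≡ 1 (mod 402), and -127 ≡ 275 (mod 402).

275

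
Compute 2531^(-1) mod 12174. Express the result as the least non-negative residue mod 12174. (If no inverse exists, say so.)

11111

Apply the Euclidean algorithm to 12174 and 2531:
12174 = 4·2531 + 2050
2531 = 1·2050 + 481
2050 = 4·481 + 126
481 = 3·126 + 103
126 = 1·103 + 23
103 = 4·23 + 11
23 = 2·11 + 1
11 = 11·1 + 0
The gcd is 1. Working backward:
1 = 23 − 2·11
1 = −2·103 + 9·23
1 = 9·126 − 11·103
1 = −11·481 + 42·126
1 = 42·2050 − 179·481
1 = −179·2531 + 221·2050
1 = 221·12174 − 1063·2531
Hence 2531⁻¹ ≡ -1063 ≡ 11111 (mod 12174).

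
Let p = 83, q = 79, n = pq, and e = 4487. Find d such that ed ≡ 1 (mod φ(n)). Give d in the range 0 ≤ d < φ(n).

4895

φ(n) = (p−1)(q−1) = 82·78 = 6396.
Need d with 4487·d ≡ 1 (mod 6396). Apply the extended Euclidean algorithm:
6396 = 1*4487 + 1909
4487 = 2*1909 + 669
1909 = 2*669 + 571
669 = 1*571 + 98
571 = 5*98 + 81
98 = 1*81 + 17
81 = 4*17 + 13
17 = 1*13 + 4
13 = 3*4 + 1
4 = 4*1 + 0
Back-substitute:
1 = 13 − 3·4
1 = −3·17 + 4·13
1 = 4·81 − 19·17
1 = −19·98 + 23·81
1 = 23·571 − 134·98
1 = −134·669 + 157·571
1 = 157·1909 − 448·669
1 = −448·4487 + 1053·1909
1 = 1053·6396 − 1501·4487
So 4487·(-1501) ≡ 1 (mod 6396), hence d ≡ -1501 ≡ 4895 (mod 6396).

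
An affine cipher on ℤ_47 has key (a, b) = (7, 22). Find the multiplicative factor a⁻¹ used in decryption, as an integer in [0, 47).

27

gcd(47, 7) by repeated division:
47 = 6*7 + 5
7 = 1*5 + 2
5 = 2*2 + 1
2 = 2*1 + 0
gcd = 1, so the inverse exists. Back-substitute:
1 = 5 − 2·2
1 = −2·7 + 3·5
1 = 3·47 − 20·7
Thus 7·(-20) ≡ 1 (mod 47); reducing, -20 mod 47 = 27.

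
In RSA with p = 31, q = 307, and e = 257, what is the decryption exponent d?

φ(n) = (p−1)(q−1) = 30·306 = 9180.
Need d with 257·d ≡ 1 (mod 9180). Apply the extended Euclidean algorithm:
9180 = 35·257 + 185
257 = 1·185 + 72
185 = 2·72 + 41
72 = 1·41 + 31
41 = 1·31 + 10
31 = 3·10 + 1
10 = 10·1 + 0
Back-substitute:
1 = 31 − 3·10
1 = −3·41 + 4·31
1 = 4·72 − 7·41
1 = −7·185 + 18·72
1 = 18·257 − 25·185
1 = −25·9180 + 893·257
So 257·893 ≡ 1 (mod 9180), hence d = 893.

893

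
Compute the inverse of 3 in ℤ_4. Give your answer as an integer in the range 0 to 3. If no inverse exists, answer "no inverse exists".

Apply the Euclidean algorithm to 4 and 3:
4 = 1*3 + 1
3 = 3*1 + 0
The gcd is 1. Working backward:
1 = 4 − 3
Hence 3⁻¹ ≡ -1 ≡ 3 (mod 4).

3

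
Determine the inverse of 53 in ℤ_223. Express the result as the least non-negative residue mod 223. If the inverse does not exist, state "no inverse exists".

101

Apply the Euclidean algorithm to 223 and 53:
223 = 4·53 + 11
53 = 4·11 + 9
11 = 1·9 + 2
9 = 4·2 + 1
2 = 2·1 + 0
The gcd is 1. Working backward:
1 = 9 − 4·2
1 = −4·11 + 5·9
1 = 5·53 − 24·11
1 = −24·223 + 101·53
So 53·101 ≡ 1 (mod 223).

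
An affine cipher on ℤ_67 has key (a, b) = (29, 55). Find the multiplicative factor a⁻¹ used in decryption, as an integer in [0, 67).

gcd(67, 29) by repeated division:
67 = 2·29 + 9
29 = 3·9 + 2
9 = 4·2 + 1
2 = 2·1 + 0
gcd = 1, so the inverse exists. Back-substitute:
1 = 9 − 4·2
1 = −4·29 + 13·9
1 = 13·67 − 30·29
So 29·(-30) ≡ 1 (mod 67), and -30 ≡ 37 (mod 67).

37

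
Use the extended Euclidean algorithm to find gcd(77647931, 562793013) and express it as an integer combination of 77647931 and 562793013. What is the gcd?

Repeated division:
562793013 = 7×77647931 + 19257496
77647931 = 4×19257496 + 617947
19257496 = 31×617947 + 101139
617947 = 6×101139 + 11113
101139 = 9×11113 + 1122
11113 = 9×1122 + 1015
1122 = 1×1015 + 107
1015 = 9×107 + 52
107 = 2×52 + 3
52 = 17×3 + 1
3 = 3×1 + 0
gcd(77647931, 562793013) = 1.
Back-substituting:
1 = 52 − 17·3
1 = −17·107 + 35·52
1 = 35·1015 − 332·107
1 = −332·1122 + 367·1015
1 = 367·11113 − 3635·1122
1 = −3635·101139 + 33082·11113
1 = 33082·617947 − 202127·101139
1 = −202127·19257496 + 6299019·617947
1 = 6299019·77647931 − 25398203·19257496
1 = −25398203·562793013 + 184086440·77647931
So 1 = (-25398203)·562793013 + (184086440)·77647931.

1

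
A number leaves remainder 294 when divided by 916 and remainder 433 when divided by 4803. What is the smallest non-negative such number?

2128162

Write x = 294 + 916·k. Then 916·k ≡ 433 − 294 ≡ 139 (mod 4803).
Need 916⁻¹ mod 4803. Extended Euclid on (4803, 916):
4803 = 5·916 + 223
916 = 4·223 + 24
223 = 9·24 + 7
24 = 3·7 + 3
7 = 2·3 + 1
3 = 3·1 + 0
Back-substitute:
1 = 7 − 2·3
1 = −2·24 + 7·7
1 = 7·223 − 65·24
1 = −65·916 + 267·223
1 = 267·4803 − 1400·916
916⁻¹ ≡ 3403 (mod 4803), so k ≡ 3403·139 ≡ 2323 (mod 4803).
x = 294 + 916·2323 = 2128162.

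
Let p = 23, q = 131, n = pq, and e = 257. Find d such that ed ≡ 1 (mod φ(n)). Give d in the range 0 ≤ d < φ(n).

φ(n) = (p−1)(q−1) = 22·130 = 2860.
Need d with 257·d ≡ 1 (mod 2860). Apply the extended Euclidean algorithm:
2860 = 11*257 + 33
257 = 7*33 + 26
33 = 1*26 + 7
26 = 3*7 + 5
7 = 1*5 + 2
5 = 2*2 + 1
2 = 2*1 + 0
Back-substitute:
1 = 5 − 2·2
1 = −2·7 + 3·5
1 = 3·26 − 11·7
1 = −11·33 + 14·26
1 = 14·257 − 109·33
1 = −109·2860 + 1213·257
So 257·1213 ≡ 1 (mod 2860), hence d = 1213.

1213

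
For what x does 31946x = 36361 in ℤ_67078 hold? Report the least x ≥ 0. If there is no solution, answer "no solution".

gcd(31946, 67078):
67078 = 2×31946 + 3186
31946 = 10×3186 + 86
3186 = 37×86 + 4
86 = 21×4 + 2
4 = 2×2 + 0
gcd = 2, but 2 ∤ 36361, so the congruence has no solution.

no solution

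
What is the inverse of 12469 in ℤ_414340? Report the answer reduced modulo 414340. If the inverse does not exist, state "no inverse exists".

gcd(414340, 12469) by repeated division:
414340 = 33·12469 + 2863
12469 = 4·2863 + 1017
2863 = 2·1017 + 829
1017 = 1·829 + 188
829 = 4·188 + 77
188 = 2·77 + 34
77 = 2·34 + 9
34 = 3·9 + 7
9 = 1·7 + 2
7 = 3·2 + 1
2 = 2·1 + 0
gcd = 1, so the inverse exists. Back-substitute:
1 = 7 − 3·2
1 = −3·9 + 4·7
1 = 4·34 − 15·9
1 = −15·77 + 34·34
1 = 34·188 − 83·77
1 = −83·829 + 366·188
1 = 366·1017 − 449·829
1 = −449·2863 + 1264·1017
1 = 1264·12469 − 5505·2863
1 = −5505·414340 + 182929·12469
So 12469·182929 ≡ 1 (mod 414340).

182929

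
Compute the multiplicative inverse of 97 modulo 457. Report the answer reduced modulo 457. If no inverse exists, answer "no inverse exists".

245

Extended Euclidean algorithm:
457 = 4*97 + 69
97 = 1*69 + 28
69 = 2*28 + 13
28 = 2*13 + 2
13 = 6*2 + 1
2 = 2*1 + 0
The gcd is 1. Working backward:
1 = 13 − 6·2
1 = −6·28 + 13·13
1 = 13·69 − 32·28
1 = −32·97 + 45·69
1 = 45·457 − 212·97
So 97·(-212) ≡ 1 (mod 457), and -212 ≡ 245 (mod 457).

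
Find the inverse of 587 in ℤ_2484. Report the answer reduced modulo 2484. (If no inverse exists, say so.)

347

Run Euclid on (2484, 587):
2484 = 4*587 + 136
587 = 4*136 + 43
136 = 3*43 + 7
43 = 6*7 + 1
7 = 7*1 + 0
Since gcd(587, 2484) = 1, back-substitute to write 1 as a combination:
1 = 43 − 6·7
1 = −6·136 + 19·43
1 = 19·587 − 82·136
1 = −82·2484 + 347·587
So 587·347 ≡ 1 (mod 2484).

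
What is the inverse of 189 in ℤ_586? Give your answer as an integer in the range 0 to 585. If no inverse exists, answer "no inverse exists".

555

Run Euclid on (586, 189):
586 = 3*189 + 19
189 = 9*19 + 18
19 = 1*18 + 1
18 = 18*1 + 0
gcd = 1, so the inverse exists. Back-substitute:
1 = 19 − 18
1 = −189 + 10·19
1 = 10·586 − 31·189
So 189·(-31) ≡ 1 (mod 586), and -31 ≡ 555 (mod 586).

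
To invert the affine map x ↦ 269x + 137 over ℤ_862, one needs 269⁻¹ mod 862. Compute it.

141

Apply the Euclidean algorithm to 862 and 269:
862 = 3·269 + 55
269 = 4·55 + 49
55 = 1·49 + 6
49 = 8·6 + 1
6 = 6·1 + 0
gcd = 1, so the inverse exists. Back-substitute:
1 = 49 − 8·6
1 = −8·55 + 9·49
1 = 9·269 − 44·55
1 = −44·862 + 141·269
So 269·141 ≡ 1 (mod 862).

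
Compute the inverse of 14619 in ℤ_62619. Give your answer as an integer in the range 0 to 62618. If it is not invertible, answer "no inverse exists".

Compute gcd(14619, 62619):
62619 = 4·14619 + 4143
14619 = 3·4143 + 2190
4143 = 1·2190 + 1953
2190 = 1·1953 + 237
1953 = 8·237 + 57
237 = 4·57 + 9
57 = 6·9 + 3
9 = 3·3 + 0
gcd(14619, 62619) = 3 ≠ 1, so 14619 has no multiplicative inverse modulo 62619.

no inverse exists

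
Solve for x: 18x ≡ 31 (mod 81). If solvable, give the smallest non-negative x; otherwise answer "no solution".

no solution

gcd(18, 81):
81 = 4*18 + 9
18 = 2*9 + 0
gcd = 9, but 9 ∤ 31, so the congruence has no solution.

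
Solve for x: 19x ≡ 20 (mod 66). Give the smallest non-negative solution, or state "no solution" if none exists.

8

First find gcd(19, 66):
66 = 3×19 + 9
19 = 2×9 + 1
9 = 9×1 + 0
gcd = 1, so a unique solution mod 66 exists.
Back-substitute for the Bézout coefficients:
1 = 19 − 2·9
1 = −2·66 + 7·19
So 19·(7) ≡ 1 (mod 66), giving 19⁻¹ ≡ 7.
x ≡ 19⁻¹·20 ≡ 7·20 ≡ 8 (mod 66).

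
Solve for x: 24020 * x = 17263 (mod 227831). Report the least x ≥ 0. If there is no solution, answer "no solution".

225432

First find gcd(24020, 227831):
227831 = 9×24020 + 11651
24020 = 2×11651 + 718
11651 = 16×718 + 163
718 = 4×163 + 66
163 = 2×66 + 31
66 = 2×31 + 4
31 = 7×4 + 3
4 = 1×3 + 1
3 = 3×1 + 0
gcd = 1, so a unique solution mod 227831 exists.
Back-substitute for the Bézout coefficients:
1 = 4 − 3
1 = −31 + 8·4
1 = 8·66 − 17·31
1 = −17·163 + 42·66
1 = 42·718 − 185·163
1 = −185·11651 + 3002·718
1 = 3002·24020 − 6189·11651
1 = −6189·227831 + 58703·24020
So 24020·(58703) ≡ 1 (mod 227831), giving 24020⁻¹ ≡ 58703.
x ≡ 24020⁻¹·17263 ≡ 58703·17263 ≡ 225432 (mod 227831).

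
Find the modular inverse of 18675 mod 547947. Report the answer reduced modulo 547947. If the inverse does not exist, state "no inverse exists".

no inverse exists

Euclidean algorithm on 547947, 18675:
547947 = 29*18675 + 6372
18675 = 2*6372 + 5931
6372 = 1*5931 + 441
5931 = 13*441 + 198
441 = 2*198 + 45
198 = 4*45 + 18
45 = 2*18 + 9
18 = 2*9 + 0
Since gcd = 9 > 1, 18675 is not a unit mod 547947.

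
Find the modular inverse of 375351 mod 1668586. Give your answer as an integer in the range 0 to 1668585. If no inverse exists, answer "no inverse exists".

Run Euclid on (1668586, 375351):
1668586 = 4×375351 + 167182
375351 = 2×167182 + 40987
167182 = 4×40987 + 3234
40987 = 12×3234 + 2179
3234 = 1×2179 + 1055
2179 = 2×1055 + 69
1055 = 15×69 + 20
69 = 3×20 + 9
20 = 2×9 + 2
9 = 4×2 + 1
2 = 2×1 + 0
Since gcd(375351, 1668586) = 1, back-substitute to write 1 as a combination:
1 = 9 − 4·2
1 = −4·20 + 9·9
1 = 9·69 − 31·20
1 = −31·1055 + 474·69
1 = 474·2179 − 979·1055
1 = −979·3234 + 1453·2179
1 = 1453·40987 − 18415·3234
1 = −18415·167182 + 75113·40987
1 = 75113·375351 − 168641·167182
1 = −168641·1668586 + 749677·375351
So 375351·749677 ≡ 1 (mod 1668586).

749677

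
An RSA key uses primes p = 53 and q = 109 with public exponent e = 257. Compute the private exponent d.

2513

φ(n) = (p−1)(q−1) = 52·108 = 5616.
Need d with 257·d ≡ 1 (mod 5616). Apply the extended Euclidean algorithm:
5616 = 21*257 + 219
257 = 1*219 + 38
219 = 5*38 + 29
38 = 1*29 + 9
29 = 3*9 + 2
9 = 4*2 + 1
2 = 2*1 + 0
Back-substitute:
1 = 9 − 4·2
1 = −4·29 + 13·9
1 = 13·38 − 17·29
1 = −17·219 + 98·38
1 = 98·257 − 115·219
1 = −115·5616 + 2513·257
So 257·2513 ≡ 1 (mod 5616), hence d = 2513.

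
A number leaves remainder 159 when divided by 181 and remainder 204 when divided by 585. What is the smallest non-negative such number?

Write x = 159 + 181·k. Then 181·k ≡ 204 − 159 ≡ 45 (mod 585).
Need 181⁻¹ mod 585. Extended Euclid on (585, 181):
585 = 3*181 + 42
181 = 4*42 + 13
42 = 3*13 + 3
13 = 4*3 + 1
3 = 3*1 + 0
Back-substitute:
1 = 13 − 4·3
1 = −4·42 + 13·13
1 = 13·181 − 56·42
1 = −56·585 + 181·181
181⁻¹ ≡ 181 (mod 585), so k ≡ 181·45 ≡ 540 (mod 585).
x = 159 + 181·540 = 97899.

97899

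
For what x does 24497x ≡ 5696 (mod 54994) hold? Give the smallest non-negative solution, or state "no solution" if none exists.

43700

First find gcd(24497, 54994):
54994 = 2×24497 + 6000
24497 = 4×6000 + 497
6000 = 12×497 + 36
497 = 13×36 + 29
36 = 1×29 + 7
29 = 4×7 + 1
7 = 7×1 + 0
gcd = 1, so a unique solution mod 54994 exists.
Back-substitute for the Bézout coefficients:
1 = 29 − 4·7
1 = −4·36 + 5·29
1 = 5·497 − 69·36
1 = −69·6000 + 833·497
1 = 833·24497 − 3401·6000
1 = −3401·54994 + 7635·24497
So 24497·(7635) ≡ 1 (mod 54994), giving 24497⁻¹ ≡ 7635.
x ≡ 24497⁻¹·5696 ≡ 7635·5696 ≡ 43700 (mod 54994).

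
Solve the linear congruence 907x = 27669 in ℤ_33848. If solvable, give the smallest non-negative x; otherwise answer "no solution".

First find gcd(907, 33848):
33848 = 37·907 + 289
907 = 3·289 + 40
289 = 7·40 + 9
40 = 4·9 + 4
9 = 2·4 + 1
4 = 4·1 + 0
gcd = 1, so a unique solution mod 33848 exists.
Back-substitute for the Bézout coefficients:
1 = 9 − 2·4
1 = −2·40 + 9·9
1 = 9·289 − 65·40
1 = −65·907 + 204·289
1 = 204·33848 − 7613·907
So 907·(-7613) ≡ 1 (mod 33848), giving 907⁻¹ ≡ 26235.
x ≡ 907⁻¹·27669 ≡ 26235·27669 ≡ 25855 (mod 33848).

25855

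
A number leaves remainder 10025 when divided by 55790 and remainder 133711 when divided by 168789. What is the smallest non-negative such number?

Write x = 10025 + 55790·k. Then 55790·k ≡ 133711 − 10025 ≡ 123686 (mod 168789).
Need 55790⁻¹ mod 168789. Extended Euclid on (168789, 55790):
168789 = 3*55790 + 1419
55790 = 39*1419 + 449
1419 = 3*449 + 72
449 = 6*72 + 17
72 = 4*17 + 4
17 = 4*4 + 1
4 = 4*1 + 0
Back-substitute:
1 = 17 − 4·4
1 = −4·72 + 17·17
1 = 17·449 − 106·72
1 = −106·1419 + 335·449
1 = 335·55790 − 13171·1419
1 = −13171·168789 + 39848·55790
55790⁻¹ ≡ 39848 (mod 168789), so k ≡ 39848·123686 ≡ 928 (mod 168789).
x = 10025 + 55790·928 = 51783145.

51783145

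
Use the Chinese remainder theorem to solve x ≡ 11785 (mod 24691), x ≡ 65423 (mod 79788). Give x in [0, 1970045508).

1275795755

Write x = 11785 + 24691·k. Then 24691·k ≡ 65423 − 11785 ≡ 53638 (mod 79788).
Need 24691⁻¹ mod 79788. Extended Euclid on (79788, 24691):
79788 = 3·24691 + 5715
24691 = 4·5715 + 1831
5715 = 3·1831 + 222
1831 = 8·222 + 55
222 = 4·55 + 2
55 = 27·2 + 1
2 = 2·1 + 0
Back-substitute:
1 = 55 − 27·2
1 = −27·222 + 109·55
1 = 109·1831 − 899·222
1 = −899·5715 + 2806·1831
1 = 2806·24691 − 12123·5715
1 = −12123·79788 + 39175·24691
24691⁻¹ ≡ 39175 (mod 79788), so k ≡ 39175·53638 ≡ 51670 (mod 79788).
x = 11785 + 24691·51670 = 1275795755.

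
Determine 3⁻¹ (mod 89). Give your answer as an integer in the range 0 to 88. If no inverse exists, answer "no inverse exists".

Apply the Euclidean algorithm to 89 and 3:
89 = 29×3 + 2
3 = 1×2 + 1
2 = 2×1 + 0
gcd = 1, so the inverse exists. Back-substitute:
1 = 3 − 2
1 = −89 + 30·3
So 3·30 ≡ 1 (mod 89).

30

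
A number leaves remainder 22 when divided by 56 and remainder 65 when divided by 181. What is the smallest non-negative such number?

246

Write x = 22 + 56·k. Then 56·k ≡ 65 − 22 ≡ 43 (mod 181).
Need 56⁻¹ mod 181. Extended Euclid on (181, 56):
181 = 3*56 + 13
56 = 4*13 + 4
13 = 3*4 + 1
4 = 4*1 + 0
Back-substitute:
1 = 13 − 3·4
1 = −3·56 + 13·13
1 = 13·181 − 42·56
56⁻¹ ≡ 139 (mod 181), so k ≡ 139·43 ≡ 4 (mod 181).
x = 22 + 56·4 = 246.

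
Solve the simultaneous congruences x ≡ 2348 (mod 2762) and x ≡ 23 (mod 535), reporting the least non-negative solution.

Write x = 2348 + 2762·k. Then 2762·k ≡ 23 − 2348 ≡ 350 (mod 535).
Need 2762⁻¹ mod 535. Extended Euclid on (535, 87):
535 = 6·87 + 13
87 = 6·13 + 9
13 = 1·9 + 4
9 = 2·4 + 1
4 = 4·1 + 0
Back-substitute:
1 = 9 − 2·4
1 = −2·13 + 3·9
1 = 3·87 − 20·13
1 = −20·535 + 123·87
2762⁻¹ ≡ 123 (mod 535), so k ≡ 123·350 ≡ 250 (mod 535).
x = 2348 + 2762·250 = 692848.

692848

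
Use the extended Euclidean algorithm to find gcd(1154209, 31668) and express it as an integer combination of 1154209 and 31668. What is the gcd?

Apply Euclid's algorithm to 1154209 and 31668:
1154209 = 36*31668 + 14161
31668 = 2*14161 + 3346
14161 = 4*3346 + 777
3346 = 4*777 + 238
777 = 3*238 + 63
238 = 3*63 + 49
63 = 1*49 + 14
49 = 3*14 + 7
14 = 2*7 + 0
gcd(1154209, 31668) = 7.
Working backward:
7 = 49 − 3·14
7 = −3·63 + 4·49
7 = 4·238 − 15·63
7 = −15·777 + 49·238
7 = 49·3346 − 211·777
7 = −211·14161 + 893·3346
7 = 893·31668 − 1997·14161
7 = −1997·1154209 + 72785·31668
So 7 = (-1997)·1154209 + (72785)·31668.

7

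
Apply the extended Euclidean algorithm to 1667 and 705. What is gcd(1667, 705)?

1

Euclidean algorithm:
1667 = 2·705 + 257
705 = 2·257 + 191
257 = 1·191 + 66
191 = 2·66 + 59
66 = 1·59 + 7
59 = 8·7 + 3
7 = 2·3 + 1
3 = 3·1 + 0
gcd(1667, 705) = 1.
Back-substituting:
1 = 7 − 2·3
1 = −2·59 + 17·7
1 = 17·66 − 19·59
1 = −19·191 + 55·66
1 = 55·257 − 74·191
1 = −74·705 + 203·257
1 = 203·1667 − 480·705
So 1 = (203)·1667 + (-480)·705.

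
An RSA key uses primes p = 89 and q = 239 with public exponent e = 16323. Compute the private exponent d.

19403

φ(n) = (p−1)(q−1) = 88·238 = 20944.
Need d with 16323·d ≡ 1 (mod 20944). Apply the extended Euclidean algorithm:
20944 = 1·16323 + 4621
16323 = 3·4621 + 2460
4621 = 1·2460 + 2161
2460 = 1·2161 + 299
2161 = 7·299 + 68
299 = 4·68 + 27
68 = 2·27 + 14
27 = 1·14 + 13
14 = 1·13 + 1
13 = 13·1 + 0
Back-substitute:
1 = 14 − 13
1 = −27 + 2·14
1 = 2·68 − 5·27
1 = −5·299 + 22·68
1 = 22·2161 − 159·299
1 = −159·2460 + 181·2161
1 = 181·4621 − 340·2460
1 = −340·16323 + 1201·4621
1 = 1201·20944 − 1541·16323
So 16323·(-1541) ≡ 1 (mod 20944), hence d ≡ -1541 ≡ 19403 (mod 20944).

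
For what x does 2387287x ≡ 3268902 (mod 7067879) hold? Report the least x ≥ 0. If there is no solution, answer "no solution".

First find gcd(2387287, 7067879):
7067879 = 2×2387287 + 2293305
2387287 = 1×2293305 + 93982
2293305 = 24×93982 + 37737
93982 = 2×37737 + 18508
37737 = 2×18508 + 721
18508 = 25×721 + 483
721 = 1×483 + 238
483 = 2×238 + 7
238 = 34×7 + 0
gcd = 7 and 7 | 3268902, so solutions exist. Divide through by 7: 341041x ≡ 466986 (mod 1009697).
Now find 341041⁻¹ mod 1009697:
1009697 = 2×341041 + 327615
341041 = 1×327615 + 13426
327615 = 24×13426 + 5391
13426 = 2×5391 + 2644
5391 = 2×2644 + 103
2644 = 25×103 + 69
103 = 1×69 + 34
69 = 2×34 + 1
34 = 34×1 + 0
Back-substitute:
1 = 69 − 2·34
1 = −2·103 + 3·69
1 = 3·2644 − 77·103
1 = −77·5391 + 157·2644
1 = 157·13426 − 391·5391
1 = −391·327615 + 9541·13426
1 = 9541·341041 − 9932·327615
1 = −9932·1009697 + 29405·341041
So 341041⁻¹ ≡ 29405 (mod 1009697).
Then x ≡ 29405·466986 ≡ 853827 (mod 1009697); the smallest non-negative solution is x = 853827.

853827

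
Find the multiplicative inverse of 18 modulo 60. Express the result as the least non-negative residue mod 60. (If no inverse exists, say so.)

Compute gcd(18, 60):
60 = 3·18 + 6
18 = 3·6 + 0
gcd(18, 60) = 6 ≠ 1, so 18 has no multiplicative inverse modulo 60.

no inverse exists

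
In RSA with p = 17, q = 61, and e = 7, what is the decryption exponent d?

φ(n) = (p−1)(q−1) = 16·60 = 960.
Need d with 7·d ≡ 1 (mod 960). Apply the extended Euclidean algorithm:
960 = 137*7 + 1
7 = 7*1 + 0
Back-substitute:
1 = 960 − 137·7
So 7·(-137) ≡ 1 (mod 960), hence d ≡ -137 ≡ 823 (mod 960).

823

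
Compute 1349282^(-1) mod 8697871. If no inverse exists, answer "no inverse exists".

gcd(8697871, 1349282) by repeated division:
8697871 = 6*1349282 + 602179
1349282 = 2*602179 + 144924
602179 = 4*144924 + 22483
144924 = 6*22483 + 10026
22483 = 2*10026 + 2431
10026 = 4*2431 + 302
2431 = 8*302 + 15
302 = 20*15 + 2
15 = 7*2 + 1
2 = 2*1 + 0
gcd = 1, so the inverse exists. Back-substitute:
1 = 15 − 7·2
1 = −7·302 + 141·15
1 = 141·2431 − 1135·302
1 = −1135·10026 + 4681·2431
1 = 4681·22483 − 10497·10026
1 = −10497·144924 + 67663·22483
1 = 67663·602179 − 281149·144924
1 = −281149·1349282 + 629961·602179
1 = 629961·8697871 − 4060915·1349282
So 1349282·(-4060915) ≡ 1 (mod 8697871), and -4060915 ≡ 4636956 (mod 8697871).

4636956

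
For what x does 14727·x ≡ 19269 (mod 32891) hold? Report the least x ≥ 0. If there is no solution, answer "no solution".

32497

First find gcd(14727, 32891):
32891 = 2·14727 + 3437
14727 = 4·3437 + 979
3437 = 3·979 + 500
979 = 1·500 + 479
500 = 1·479 + 21
479 = 22·21 + 17
21 = 1·17 + 4
17 = 4·4 + 1
4 = 4·1 + 0
gcd = 1, so a unique solution mod 32891 exists.
Back-substitute for the Bézout coefficients:
1 = 17 − 4·4
1 = −4·21 + 5·17
1 = 5·479 − 114·21
1 = −114·500 + 119·479
1 = 119·979 − 233·500
1 = −233·3437 + 818·979
1 = 818·14727 − 3505·3437
1 = −3505·32891 + 7828·14727
So 14727·(7828) ≡ 1 (mod 32891), giving 14727⁻¹ ≡ 7828.
x ≡ 14727⁻¹·19269 ≡ 7828·19269 ≡ 32497 (mod 32891).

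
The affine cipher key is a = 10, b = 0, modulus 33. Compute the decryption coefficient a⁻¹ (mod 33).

Run Euclid on (33, 10):
33 = 3*10 + 3
10 = 3*3 + 1
3 = 3*1 + 0
gcd = 1, so the inverse exists. Back-substitute:
1 = 10 − 3·3
1 = −3·33 + 10·10
So 10·10 ≡ 1 (mod 33).

10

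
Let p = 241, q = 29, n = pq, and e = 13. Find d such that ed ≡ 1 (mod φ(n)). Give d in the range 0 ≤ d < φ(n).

φ(n) = (p−1)(q−1) = 240·28 = 6720.
Need d with 13·d ≡ 1 (mod 6720). Apply the extended Euclidean algorithm:
6720 = 516*13 + 12
13 = 1*12 + 1
12 = 12*1 + 0
Back-substitute:
1 = 13 − 12
1 = −6720 + 517·13
So 13·517 ≡ 1 (mod 6720), hence d = 517.

517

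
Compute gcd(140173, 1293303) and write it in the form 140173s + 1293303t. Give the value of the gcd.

Euclidean algorithm:
1293303 = 9*140173 + 31746
140173 = 4*31746 + 13189
31746 = 2*13189 + 5368
13189 = 2*5368 + 2453
5368 = 2*2453 + 462
2453 = 5*462 + 143
462 = 3*143 + 33
143 = 4*33 + 11
33 = 3*11 + 0
gcd(140173, 1293303) = 11.
Back-substituting:
11 = 143 − 4·33
11 = −4·462 + 13·143
11 = 13·2453 − 69·462
11 = −69·5368 + 151·2453
11 = 151·13189 − 371·5368
11 = −371·31746 + 893·13189
11 = 893·140173 − 3943·31746
11 = −3943·1293303 + 36380·140173
So 11 = (-3943)·1293303 + (36380)·140173.

11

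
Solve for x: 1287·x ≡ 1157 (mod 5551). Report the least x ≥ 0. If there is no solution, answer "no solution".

264

First find gcd(1287, 5551):
5551 = 4*1287 + 403
1287 = 3*403 + 78
403 = 5*78 + 13
78 = 6*13 + 0
gcd = 13 and 13 | 1157, so solutions exist. Divide through by 13: 99x ≡ 89 (mod 427).
Now find 99⁻¹ mod 427:
427 = 4·99 + 31
99 = 3·31 + 6
31 = 5·6 + 1
6 = 6·1 + 0
Back-substitute:
1 = 31 − 5·6
1 = −5·99 + 16·31
1 = 16·427 − 69·99
So 99·(-69) ≡ 1 (mod 427), i.e. 99⁻¹ ≡ 358.
Then x ≡ 358·89 ≡ 264 (mod 427); the smallest non-negative solution is x = 264.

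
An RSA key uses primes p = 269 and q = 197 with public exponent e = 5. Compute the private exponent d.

φ(n) = (p−1)(q−1) = 268·196 = 52528.
Need d with 5·d ≡ 1 (mod 52528). Apply the extended Euclidean algorithm:
52528 = 10505·5 + 3
5 = 1·3 + 2
3 = 1·2 + 1
2 = 2·1 + 0
Back-substitute:
1 = 3 − 2
1 = −5 + 2·3
1 = 2·52528 − 21011·5
So 5·(-21011) ≡ 1 (mod 52528), hence d ≡ -21011 ≡ 31517 (mod 52528).

31517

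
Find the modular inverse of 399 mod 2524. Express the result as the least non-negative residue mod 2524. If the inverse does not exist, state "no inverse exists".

Apply the Euclidean algorithm to 2524 and 399:
2524 = 6×399 + 130
399 = 3×130 + 9
130 = 14×9 + 4
9 = 2×4 + 1
4 = 4×1 + 0
The gcd is 1. Working backward:
1 = 9 − 2·4
1 = −2·130 + 29·9
1 = 29·399 − 89·130
1 = −89·2524 + 563·399
So 399·563 ≡ 1 (mod 2524).

563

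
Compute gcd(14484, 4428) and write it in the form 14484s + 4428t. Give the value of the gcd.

Repeated division:
14484 = 3·4428 + 1200
4428 = 3·1200 + 828
1200 = 1·828 + 372
828 = 2·372 + 84
372 = 4·84 + 36
84 = 2·36 + 12
36 = 3·12 + 0
gcd(14484, 4428) = 12.
Working backward:
12 = 84 − 2·36
12 = −2·372 + 9·84
12 = 9·828 − 20·372
12 = −20·1200 + 29·828
12 = 29·4428 − 107·1200
12 = −107·14484 + 350·4428
So 12 = (-107)·14484 + (350)·4428.

12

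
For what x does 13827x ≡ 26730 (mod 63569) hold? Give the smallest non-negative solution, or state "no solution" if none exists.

1326

First find gcd(13827, 63569):
63569 = 4×13827 + 8261
13827 = 1×8261 + 5566
8261 = 1×5566 + 2695
5566 = 2×2695 + 176
2695 = 15×176 + 55
176 = 3×55 + 11
55 = 5×11 + 0
gcd = 11 and 11 | 26730, so solutions exist. Divide through by 11: 1257x ≡ 2430 (mod 5779).
Now find 1257⁻¹ mod 5779:
5779 = 4×1257 + 751
1257 = 1×751 + 506
751 = 1×506 + 245
506 = 2×245 + 16
245 = 15×16 + 5
16 = 3×5 + 1
5 = 5×1 + 0
Back-substitute:
1 = 16 − 3·5
1 = −3·245 + 46·16
1 = 46·506 − 95·245
1 = −95·751 + 141·506
1 = 141·1257 − 236·751
1 = −236·5779 + 1085·1257
So 1257⁻¹ ≡ 1085 (mod 5779).
Then x ≡ 1085·2430 ≡ 1326 (mod 5779); the smallest non-negative solution is x = 1326.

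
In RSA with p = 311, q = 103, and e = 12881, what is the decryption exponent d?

φ(n) = (p−1)(q−1) = 310·102 = 31620.
Need d with 12881·d ≡ 1 (mod 31620). Apply the extended Euclidean algorithm:
31620 = 2×12881 + 5858
12881 = 2×5858 + 1165
5858 = 5×1165 + 33
1165 = 35×33 + 10
33 = 3×10 + 3
10 = 3×3 + 1
3 = 3×1 + 0
Back-substitute:
1 = 10 − 3·3
1 = −3·33 + 10·10
1 = 10·1165 − 353·33
1 = −353·5858 + 1775·1165
1 = 1775·12881 − 3903·5858
1 = −3903·31620 + 9581·12881
So 12881·9581 ≡ 1 (mod 31620), hence d = 9581.

9581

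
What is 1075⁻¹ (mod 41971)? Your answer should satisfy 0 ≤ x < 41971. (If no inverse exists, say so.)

17335

gcd(41971, 1075) by repeated division:
41971 = 39·1075 + 46
1075 = 23·46 + 17
46 = 2·17 + 12
17 = 1·12 + 5
12 = 2·5 + 2
5 = 2·2 + 1
2 = 2·1 + 0
The gcd is 1. Working backward:
1 = 5 − 2·2
1 = −2·12 + 5·5
1 = 5·17 − 7·12
1 = −7·46 + 19·17
1 = 19·1075 − 444·46
1 = −444·41971 + 17335·1075
So 1075·17335 ≡ 1 (mod 41971).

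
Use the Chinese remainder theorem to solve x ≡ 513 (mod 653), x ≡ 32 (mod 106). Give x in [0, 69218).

39040

Write x = 513 + 653·k. Then 653·k ≡ 32 − 513 ≡ 49 (mod 106).
Need 653⁻¹ mod 106. Extended Euclid on (106, 17):
106 = 6·17 + 4
17 = 4·4 + 1
4 = 4·1 + 0
Back-substitute:
1 = 17 − 4·4
1 = −4·106 + 25·17
653⁻¹ ≡ 25 (mod 106), so k ≡ 25·49 ≡ 59 (mod 106).
x = 513 + 653·59 = 39040.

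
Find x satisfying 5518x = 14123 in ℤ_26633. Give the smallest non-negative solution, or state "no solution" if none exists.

First find gcd(5518, 26633):
26633 = 4*5518 + 4561
5518 = 1*4561 + 957
4561 = 4*957 + 733
957 = 1*733 + 224
733 = 3*224 + 61
224 = 3*61 + 41
61 = 1*41 + 20
41 = 2*20 + 1
20 = 20*1 + 0
gcd = 1, so a unique solution mod 26633 exists.
Back-substitute for the Bézout coefficients:
1 = 41 − 2·20
1 = −2·61 + 3·41
1 = 3·224 − 11·61
1 = −11·733 + 36·224
1 = 36·957 − 47·733
1 = −47·4561 + 224·957
1 = 224·5518 − 271·4561
1 = −271·26633 + 1308·5518
So 5518·(1308) ≡ 1 (mod 26633), giving 5518⁻¹ ≡ 1308.
x ≡ 5518⁻¹·14123 ≡ 1308·14123 ≡ 16215 (mod 26633).

16215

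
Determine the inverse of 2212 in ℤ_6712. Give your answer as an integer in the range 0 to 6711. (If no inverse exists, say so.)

no inverse exists

Compute gcd(2212, 6712):
6712 = 3·2212 + 76
2212 = 29·76 + 8
76 = 9·8 + 4
8 = 2·4 + 0
Since gcd = 4 > 1, 2212 is not a unit mod 6712.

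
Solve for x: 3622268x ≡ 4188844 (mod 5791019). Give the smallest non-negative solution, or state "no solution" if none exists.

gcd(3622268, 5791019):
5791019 = 1*3622268 + 2168751
3622268 = 1*2168751 + 1453517
2168751 = 1*1453517 + 715234
1453517 = 2*715234 + 23049
715234 = 31*23049 + 715
23049 = 32*715 + 169
715 = 4*169 + 39
169 = 4*39 + 13
39 = 3*13 + 0
gcd = 13, but 13 ∤ 4188844, so the congruence has no solution.

no solution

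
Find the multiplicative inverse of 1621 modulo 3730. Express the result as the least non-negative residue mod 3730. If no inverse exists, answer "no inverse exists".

Apply the Euclidean algorithm to 3730 and 1621:
3730 = 2·1621 + 488
1621 = 3·488 + 157
488 = 3·157 + 17
157 = 9·17 + 4
17 = 4·4 + 1
4 = 4·1 + 0
gcd = 1, so the inverse exists. Back-substitute:
1 = 17 − 4·4
1 = −4·157 + 37·17
1 = 37·488 − 115·157
1 = −115·1621 + 382·488
1 = 382·3730 − 879·1621
So 1621·(-879) ≡ 1 (mod 3730), and -879 ≡ 2851 (mod 3730).

2851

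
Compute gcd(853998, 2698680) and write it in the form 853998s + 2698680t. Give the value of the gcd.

6

Euclidean algorithm:
2698680 = 3×853998 + 136686
853998 = 6×136686 + 33882
136686 = 4×33882 + 1158
33882 = 29×1158 + 300
1158 = 3×300 + 258
300 = 1×258 + 42
258 = 6×42 + 6
42 = 7×6 + 0
gcd(853998, 2698680) = 6.
Back-substituting:
6 = 258 − 6·42
6 = −6·300 + 7·258
6 = 7·1158 − 27·300
6 = −27·33882 + 790·1158
6 = 790·136686 − 3187·33882
6 = −3187·853998 + 19912·136686
6 = 19912·2698680 − 62923·853998
So 6 = (19912)·2698680 + (-62923)·853998.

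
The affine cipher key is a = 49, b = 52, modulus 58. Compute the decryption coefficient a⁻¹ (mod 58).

45

Extended Euclidean algorithm:
58 = 1·49 + 9
49 = 5·9 + 4
9 = 2·4 + 1
4 = 4·1 + 0
gcd = 1, so the inverse exists. Back-substitute:
1 = 9 − 2·4
1 = −2·49 + 11·9
1 = 11·58 − 13·49
So 49·(-13) ≡ 1 (mod 58), and -13 ≡ 45 (mod 58).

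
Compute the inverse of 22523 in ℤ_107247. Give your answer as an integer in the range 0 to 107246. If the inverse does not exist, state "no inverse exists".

Extended Euclidean algorithm:
107247 = 4*22523 + 17155
22523 = 1*17155 + 5368
17155 = 3*5368 + 1051
5368 = 5*1051 + 113
1051 = 9*113 + 34
113 = 3*34 + 11
34 = 3*11 + 1
11 = 11*1 + 0
Since gcd(22523, 107247) = 1, back-substitute to write 1 as a combination:
1 = 34 − 3·11
1 = −3·113 + 10·34
1 = 10·1051 − 93·113
1 = −93·5368 + 475·1051
1 = 475·17155 − 1518·5368
1 = −1518·22523 + 1993·17155
1 = 1993·107247 − 9490·22523
Hence 22523⁻¹ ≡ -9490 ≡ 97757 (mod 107247).

97757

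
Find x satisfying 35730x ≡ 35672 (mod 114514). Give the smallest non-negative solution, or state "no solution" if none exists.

First find gcd(35730, 114514):
114514 = 3×35730 + 7324
35730 = 4×7324 + 6434
7324 = 1×6434 + 890
6434 = 7×890 + 204
890 = 4×204 + 74
204 = 2×74 + 56
74 = 1×56 + 18
56 = 3×18 + 2
18 = 9×2 + 0
gcd = 2 and 2 | 35672, so solutions exist. Divide through by 2: 17865x ≡ 17836 (mod 57257).
Now find 17865⁻¹ mod 57257:
57257 = 3×17865 + 3662
17865 = 4×3662 + 3217
3662 = 1×3217 + 445
3217 = 7×445 + 102
445 = 4×102 + 37
102 = 2×37 + 28
37 = 1×28 + 9
28 = 3×9 + 1
9 = 9×1 + 0
Back-substitute:
1 = 28 − 3·9
1 = −3·37 + 4·28
1 = 4·102 − 11·37
1 = −11·445 + 48·102
1 = 48·3217 − 347·445
1 = −347·3662 + 395·3217
1 = 395·17865 − 1927·3662
1 = −1927·57257 + 6176·17865
So 17865⁻¹ ≡ 6176 (mod 57257).
Then x ≡ 6176·17836 ≡ 49925 (mod 57257); the smallest non-negative solution is x = 49925.

49925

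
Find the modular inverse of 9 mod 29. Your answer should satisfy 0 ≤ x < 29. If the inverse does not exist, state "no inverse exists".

13

Extended Euclidean algorithm:
29 = 3·9 + 2
9 = 4·2 + 1
2 = 2·1 + 0
Since gcd(9, 29) = 1, back-substitute to write 1 as a combination:
1 = 9 − 4·2
1 = −4·29 + 13·9
So 9·13 ≡ 1 (mod 29).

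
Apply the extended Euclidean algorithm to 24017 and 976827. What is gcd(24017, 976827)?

1

Apply Euclid's algorithm to 976827 and 24017:
976827 = 40*24017 + 16147
24017 = 1*16147 + 7870
16147 = 2*7870 + 407
7870 = 19*407 + 137
407 = 2*137 + 133
137 = 1*133 + 4
133 = 33*4 + 1
4 = 4*1 + 0
gcd(24017, 976827) = 1.
Express as a combination:
1 = 133 − 33·4
1 = −33·137 + 34·133
1 = 34·407 − 101·137
1 = −101·7870 + 1953·407
1 = 1953·16147 − 4007·7870
1 = −4007·24017 + 5960·16147
1 = 5960·976827 − 242407·24017
So 1 = (5960)·976827 + (-242407)·24017.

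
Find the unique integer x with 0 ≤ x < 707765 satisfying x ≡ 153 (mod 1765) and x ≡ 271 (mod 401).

Write x = 153 + 1765·k. Then 1765·k ≡ 271 − 153 ≡ 118 (mod 401).
Need 1765⁻¹ mod 401. Extended Euclid on (401, 161):
401 = 2·161 + 79
161 = 2·79 + 3
79 = 26·3 + 1
3 = 3·1 + 0
Back-substitute:
1 = 79 − 26·3
1 = −26·161 + 53·79
1 = 53·401 − 132·161
1765⁻¹ ≡ 269 (mod 401), so k ≡ 269·118 ≡ 63 (mod 401).
x = 153 + 1765·63 = 111348.

111348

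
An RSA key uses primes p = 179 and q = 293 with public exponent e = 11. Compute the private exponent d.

φ(n) = (p−1)(q−1) = 178·292 = 51976.
Need d with 11·d ≡ 1 (mod 51976). Apply the extended Euclidean algorithm:
51976 = 4725×11 + 1
11 = 11×1 + 0
Back-substitute:
1 = 51976 − 4725·11
So 11·(-4725) ≡ 1 (mod 51976), hence d ≡ -4725 ≡ 47251 (mod 51976).

47251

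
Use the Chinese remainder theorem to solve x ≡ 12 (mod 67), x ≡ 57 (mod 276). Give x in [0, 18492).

Write x = 12 + 67·k. Then 67·k ≡ 57 − 12 ≡ 45 (mod 276).
Need 67⁻¹ mod 276. Extended Euclid on (276, 67):
276 = 4·67 + 8
67 = 8·8 + 3
8 = 2·3 + 2
3 = 1·2 + 1
2 = 2·1 + 0
Back-substitute:
1 = 3 − 2
1 = −8 + 3·3
1 = 3·67 − 25·8
1 = −25·276 + 103·67
67⁻¹ ≡ 103 (mod 276), so k ≡ 103·45 ≡ 219 (mod 276).
x = 12 + 67·219 = 14685.

14685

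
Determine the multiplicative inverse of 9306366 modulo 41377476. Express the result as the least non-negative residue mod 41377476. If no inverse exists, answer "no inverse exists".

no inverse exists

Euclidean algorithm on 41377476, 9306366:
41377476 = 4×9306366 + 4152012
9306366 = 2×4152012 + 1002342
4152012 = 4×1002342 + 142644
1002342 = 7×142644 + 3834
142644 = 37×3834 + 786
3834 = 4×786 + 690
786 = 1×690 + 96
690 = 7×96 + 18
96 = 5×18 + 6
18 = 3×6 + 0
Since gcd = 6 > 1, 9306366 is not a unit mod 41377476.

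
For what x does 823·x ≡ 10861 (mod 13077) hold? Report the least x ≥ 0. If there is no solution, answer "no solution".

760

First find gcd(823, 13077):
13077 = 15·823 + 732
823 = 1·732 + 91
732 = 8·91 + 4
91 = 22·4 + 3
4 = 1·3 + 1
3 = 3·1 + 0
gcd = 1, so a unique solution mod 13077 exists.
Back-substitute for the Bézout coefficients:
1 = 4 − 3
1 = −91 + 23·4
1 = 23·732 − 185·91
1 = −185·823 + 208·732
1 = 208·13077 − 3305·823
So 823·(-3305) ≡ 1 (mod 13077), giving 823⁻¹ ≡ 9772.
x ≡ 823⁻¹·10861 ≡ 9772·10861 ≡ 760 (mod 13077).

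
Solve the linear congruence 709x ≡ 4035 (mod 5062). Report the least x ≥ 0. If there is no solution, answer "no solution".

First find gcd(709, 5062):
5062 = 7×709 + 99
709 = 7×99 + 16
99 = 6×16 + 3
16 = 5×3 + 1
3 = 3×1 + 0
gcd = 1, so a unique solution mod 5062 exists.
Back-substitute for the Bézout coefficients:
1 = 16 − 5·3
1 = −5·99 + 31·16
1 = 31·709 − 222·99
1 = −222·5062 + 1585·709
So 709·(1585) ≡ 1 (mod 5062), giving 709⁻¹ ≡ 1585.
x ≡ 709⁻¹·4035 ≡ 1585·4035 ≡ 2169 (mod 5062).

2169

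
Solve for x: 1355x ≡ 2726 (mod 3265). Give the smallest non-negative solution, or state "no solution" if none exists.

gcd(1355, 3265):
3265 = 2*1355 + 555
1355 = 2*555 + 245
555 = 2*245 + 65
245 = 3*65 + 50
65 = 1*50 + 15
50 = 3*15 + 5
15 = 3*5 + 0
gcd = 5, but 5 ∤ 2726, so the congruence has no solution.

no solution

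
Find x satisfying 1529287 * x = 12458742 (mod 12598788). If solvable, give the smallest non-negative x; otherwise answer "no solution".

8313450

First find gcd(1529287, 12598788):
12598788 = 8·1529287 + 364492
1529287 = 4·364492 + 71319
364492 = 5·71319 + 7897
71319 = 9·7897 + 246
7897 = 32·246 + 25
246 = 9·25 + 21
25 = 1·21 + 4
21 = 5·4 + 1
4 = 4·1 + 0
gcd = 1, so a unique solution mod 12598788 exists.
Back-substitute for the Bézout coefficients:
1 = 21 − 5·4
1 = −5·25 + 6·21
1 = 6·246 − 59·25
1 = −59·7897 + 1894·246
1 = 1894·71319 − 17105·7897
1 = −17105·364492 + 87419·71319
1 = 87419·1529287 − 366781·364492
1 = −366781·12598788 + 3021667·1529287
So 1529287·(3021667) ≡ 1 (mod 12598788), giving 1529287⁻¹ ≡ 3021667.
x ≡ 1529287⁻¹·12458742 ≡ 3021667·12458742 ≡ 8313450 (mod 12598788).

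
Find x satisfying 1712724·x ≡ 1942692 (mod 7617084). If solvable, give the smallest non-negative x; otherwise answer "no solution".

First find gcd(1712724, 7617084):
7617084 = 4·1712724 + 766188
1712724 = 2·766188 + 180348
766188 = 4·180348 + 44796
180348 = 4·44796 + 1164
44796 = 38·1164 + 564
1164 = 2·564 + 36
564 = 15·36 + 24
36 = 1·24 + 12
24 = 2·12 + 0
gcd = 12 and 12 | 1942692, so solutions exist. Divide through by 12: 142727x ≡ 161891 (mod 634757).
Now find 142727⁻¹ mod 634757:
634757 = 4×142727 + 63849
142727 = 2×63849 + 15029
63849 = 4×15029 + 3733
15029 = 4×3733 + 97
3733 = 38×97 + 47
97 = 2×47 + 3
47 = 15×3 + 2
3 = 1×2 + 1
2 = 2×1 + 0
Back-substitute:
1 = 3 − 2
1 = −47 + 16·3
1 = 16·97 − 33·47
1 = −33·3733 + 1270·97
1 = 1270·15029 − 5113·3733
1 = −5113·63849 + 21722·15029
1 = 21722·142727 − 48557·63849
1 = −48557·634757 + 215950·142727
So 142727⁻¹ ≡ 215950 (mod 634757).
Then x ≡ 215950·161891 ≡ 484918 (mod 634757); the smallest non-negative solution is x = 484918.

484918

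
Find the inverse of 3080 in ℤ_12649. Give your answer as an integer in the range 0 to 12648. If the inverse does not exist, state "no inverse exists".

no inverse exists

Compute gcd(3080, 12649):
12649 = 4×3080 + 329
3080 = 9×329 + 119
329 = 2×119 + 91
119 = 1×91 + 28
91 = 3×28 + 7
28 = 4×7 + 0
The gcd is 7, not 1, hence no inverse exists.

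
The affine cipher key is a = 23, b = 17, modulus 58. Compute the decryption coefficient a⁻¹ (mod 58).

53

Run Euclid on (58, 23):
58 = 2*23 + 12
23 = 1*12 + 11
12 = 1*11 + 1
11 = 11*1 + 0
The gcd is 1. Working backward:
1 = 12 − 11
1 = −23 + 2·12
1 = 2·58 − 5·23
Hence 23⁻¹ ≡ -5 ≡ 53 (mod 58).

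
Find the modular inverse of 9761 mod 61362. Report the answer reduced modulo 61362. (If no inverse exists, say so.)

45407

Run Euclid on (61362, 9761):
61362 = 6×9761 + 2796
9761 = 3×2796 + 1373
2796 = 2×1373 + 50
1373 = 27×50 + 23
50 = 2×23 + 4
23 = 5×4 + 3
4 = 1×3 + 1
3 = 3×1 + 0
Since gcd(9761, 61362) = 1, back-substitute to write 1 as a combination:
1 = 4 − 3
1 = −23 + 6·4
1 = 6·50 − 13·23
1 = −13·1373 + 357·50
1 = 357·2796 − 727·1373
1 = −727·9761 + 2538·2796
1 = 2538·61362 − 15955·9761
Hence 9761⁻¹ ≡ -15955 ≡ 45407 (mod 61362).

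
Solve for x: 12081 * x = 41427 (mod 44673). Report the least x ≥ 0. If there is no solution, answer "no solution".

First find gcd(12081, 44673):
44673 = 3·12081 + 8430
12081 = 1·8430 + 3651
8430 = 2·3651 + 1128
3651 = 3·1128 + 267
1128 = 4·267 + 60
267 = 4·60 + 27
60 = 2·27 + 6
27 = 4·6 + 3
6 = 2·3 + 0
gcd = 3 and 3 | 41427, so solutions exist. Divide through by 3: 4027x ≡ 13809 (mod 14891).
Now find 4027⁻¹ mod 14891:
14891 = 3*4027 + 2810
4027 = 1*2810 + 1217
2810 = 2*1217 + 376
1217 = 3*376 + 89
376 = 4*89 + 20
89 = 4*20 + 9
20 = 2*9 + 2
9 = 4*2 + 1
2 = 2*1 + 0
Back-substitute:
1 = 9 − 4·2
1 = −4·20 + 9·9
1 = 9·89 − 40·20
1 = −40·376 + 169·89
1 = 169·1217 − 547·376
1 = −547·2810 + 1263·1217
1 = 1263·4027 − 1810·2810
1 = −1810·14891 + 6693·4027
So 4027⁻¹ ≡ 6693 (mod 14891).
Then x ≡ 6693·13809 ≡ 10091 (mod 14891); the smallest non-negative solution is x = 10091.

10091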